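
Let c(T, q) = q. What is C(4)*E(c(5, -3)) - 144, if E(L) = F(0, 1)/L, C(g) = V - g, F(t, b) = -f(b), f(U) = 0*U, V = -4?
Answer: -144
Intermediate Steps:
f(U) = 0
F(t, b) = 0 (F(t, b) = -1*0 = 0)
C(g) = -4 - g
E(L) = 0 (E(L) = 0/L = 0)
C(4)*E(c(5, -3)) - 144 = (-4 - 1*4)*0 - 144 = (-4 - 4)*0 - 144 = -8*0 - 144 = 0 - 144 = -144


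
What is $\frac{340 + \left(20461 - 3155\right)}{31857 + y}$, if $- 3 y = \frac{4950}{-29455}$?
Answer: $\frac{34650862}{62556639} \approx 0.55391$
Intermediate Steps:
$y = \frac{330}{5891}$ ($y = - \frac{4950 \frac{1}{-29455}}{3} = - \frac{4950 \left(- \frac{1}{29455}\right)}{3} = \left(- \frac{1}{3}\right) \left(- \frac{990}{5891}\right) = \frac{330}{5891} \approx 0.056018$)
$\frac{340 + \left(20461 - 3155\right)}{31857 + y} = \frac{340 + \left(20461 - 3155\right)}{31857 + \frac{330}{5891}} = \frac{340 + \left(20461 - 3155\right)}{\frac{187669917}{5891}} = \left(340 + 17306\right) \frac{5891}{187669917} = 17646 \cdot \frac{5891}{187669917} = \frac{34650862}{62556639}$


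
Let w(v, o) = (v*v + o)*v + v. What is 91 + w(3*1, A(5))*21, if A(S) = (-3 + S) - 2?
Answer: 721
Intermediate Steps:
A(S) = -5 + S
w(v, o) = v + v*(o + v²) (w(v, o) = (v² + o)*v + v = (o + v²)*v + v = v*(o + v²) + v = v + v*(o + v²))
91 + w(3*1, A(5))*21 = 91 + ((3*1)*(1 + (-5 + 5) + (3*1)²))*21 = 91 + (3*(1 + 0 + 3²))*21 = 91 + (3*(1 + 0 + 9))*21 = 91 + (3*10)*21 = 91 + 30*21 = 91 + 630 = 721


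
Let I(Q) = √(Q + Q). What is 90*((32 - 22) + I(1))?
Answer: 900 + 90*√2 ≈ 1027.3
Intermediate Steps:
I(Q) = √2*√Q (I(Q) = √(2*Q) = √2*√Q)
90*((32 - 22) + I(1)) = 90*((32 - 22) + √2*√1) = 90*(10 + √2*1) = 90*(10 + √2) = 900 + 90*√2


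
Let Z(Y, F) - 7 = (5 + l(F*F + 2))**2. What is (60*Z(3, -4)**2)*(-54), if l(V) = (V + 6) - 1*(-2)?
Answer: -3035957760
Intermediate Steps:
l(V) = 8 + V (l(V) = (6 + V) + 2 = 8 + V)
Z(Y, F) = 7 + (15 + F**2)**2 (Z(Y, F) = 7 + (5 + (8 + (F*F + 2)))**2 = 7 + (5 + (8 + (F**2 + 2)))**2 = 7 + (5 + (8 + (2 + F**2)))**2 = 7 + (5 + (10 + F**2))**2 = 7 + (15 + F**2)**2)
(60*Z(3, -4)**2)*(-54) = (60*(7 + (15 + (-4)**2)**2)**2)*(-54) = (60*(7 + (15 + 16)**2)**2)*(-54) = (60*(7 + 31**2)**2)*(-54) = (60*(7 + 961)**2)*(-54) = (60*968**2)*(-54) = (60*937024)*(-54) = 56221440*(-54) = -3035957760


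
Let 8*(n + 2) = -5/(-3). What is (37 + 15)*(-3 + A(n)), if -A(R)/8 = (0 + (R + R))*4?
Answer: 17420/3 ≈ 5806.7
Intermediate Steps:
n = -43/24 (n = -2 + (-5/(-3))/8 = -2 + (-5*(-⅓))/8 = -2 + (⅛)*(5/3) = -2 + 5/24 = -43/24 ≈ -1.7917)
A(R) = -64*R (A(R) = -8*(0 + (R + R))*4 = -8*(0 + 2*R)*4 = -8*2*R*4 = -64*R)
(37 + 15)*(-3 + A(n)) = (37 + 15)*(-3 - 64*(-43/24)) = 52*(-3 + 344/3) = 52*(335/3) = 17420/3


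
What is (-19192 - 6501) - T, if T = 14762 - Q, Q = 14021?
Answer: -26434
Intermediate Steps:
T = 741 (T = 14762 - 1*14021 = 14762 - 14021 = 741)
(-19192 - 6501) - T = (-19192 - 6501) - 1*741 = -25693 - 741 = -26434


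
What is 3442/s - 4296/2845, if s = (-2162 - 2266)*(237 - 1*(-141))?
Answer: -3600184277/2380957740 ≈ -1.5121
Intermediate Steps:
s = -1673784 (s = -4428*(237 + 141) = -4428*378 = -1673784)
3442/s - 4296/2845 = 3442/(-1673784) - 4296/2845 = 3442*(-1/1673784) - 4296*1/2845 = -1721/836892 - 4296/2845 = -3600184277/2380957740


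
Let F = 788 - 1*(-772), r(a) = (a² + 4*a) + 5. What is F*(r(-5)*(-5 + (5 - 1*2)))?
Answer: -31200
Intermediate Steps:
r(a) = 5 + a² + 4*a
F = 1560 (F = 788 + 772 = 1560)
F*(r(-5)*(-5 + (5 - 1*2))) = 1560*((5 + (-5)² + 4*(-5))*(-5 + (5 - 1*2))) = 1560*((5 + 25 - 20)*(-5 + (5 - 2))) = 1560*(10*(-5 + 3)) = 1560*(10*(-2)) = 1560*(-20) = -31200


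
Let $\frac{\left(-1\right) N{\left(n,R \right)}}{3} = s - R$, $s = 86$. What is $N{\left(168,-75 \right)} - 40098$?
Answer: $-40581$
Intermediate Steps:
$N{\left(n,R \right)} = -258 + 3 R$ ($N{\left(n,R \right)} = - 3 \left(86 - R\right) = -258 + 3 R$)
$N{\left(168,-75 \right)} - 40098 = \left(-258 + 3 \left(-75\right)\right) - 40098 = \left(-258 - 225\right) - 40098 = -483 - 40098 = -40581$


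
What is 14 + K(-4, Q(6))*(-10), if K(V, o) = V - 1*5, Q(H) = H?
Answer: 104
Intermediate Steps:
K(V, o) = -5 + V (K(V, o) = V - 5 = -5 + V)
14 + K(-4, Q(6))*(-10) = 14 + (-5 - 4)*(-10) = 14 - 9*(-10) = 14 + 90 = 104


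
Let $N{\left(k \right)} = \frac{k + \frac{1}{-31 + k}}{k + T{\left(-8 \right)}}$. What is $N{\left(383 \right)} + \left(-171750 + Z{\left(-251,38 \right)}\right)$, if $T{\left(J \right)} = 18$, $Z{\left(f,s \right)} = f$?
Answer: $- \frac{24278150335}{141152} \approx -1.72 \cdot 10^{5}$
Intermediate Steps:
$N{\left(k \right)} = \frac{k + \frac{1}{-31 + k}}{18 + k}$ ($N{\left(k \right)} = \frac{k + \frac{1}{-31 + k}}{k + 18} = \frac{k + \frac{1}{-31 + k}}{18 + k}$)
$N{\left(383 \right)} + \left(-171750 + Z{\left(-251,38 \right)}\right) = \frac{1 + 383^{2} - 11873}{-558 + 383^{2} - 4979} - 172001 = \frac{1 + 146689 - 11873}{-558 + 146689 - 4979} - 172001 = \frac{1}{141152} \cdot 134817 - 172001 = \frac{134817}{141152} - 172001 = - \frac{24278150335}{141152}$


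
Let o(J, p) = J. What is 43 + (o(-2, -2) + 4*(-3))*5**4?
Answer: -8707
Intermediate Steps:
43 + (o(-2, -2) + 4*(-3))*5**4 = 43 + (-2 + 4*(-3))*5**4 = 43 + (-2 - 12)*625 = 43 - 14*625 = 43 - 8750 = -8707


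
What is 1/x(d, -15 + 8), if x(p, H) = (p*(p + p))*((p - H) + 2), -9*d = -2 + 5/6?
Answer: 78732/24157 ≈ 3.2592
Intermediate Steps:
d = 7/54 (d = -(-2 + 5/6)/9 = -1/9*(-7/6) = 7/54 ≈ 0.12963)
x(p, H) = 2*p**2*(2 + p - H) (x(p, H) = (p*(2*p))*(2 + p - H) = (2*p**2)*(2 + p - H) = 2*p**2*(2 + p - H))
1/x(d, -15 + 8) = 1/(2*(7/54)**2*(2 + 7/54 - (-15 + 8))) = 1/(2*(49/2916)*(2 + 7/54 - 1*(-7))) = 1/(2*(49/2916)*(2 + 7/54 + 7)) = 1/(2*(49/2916)*(493/54)) = 1/(24157/78732) = 78732/24157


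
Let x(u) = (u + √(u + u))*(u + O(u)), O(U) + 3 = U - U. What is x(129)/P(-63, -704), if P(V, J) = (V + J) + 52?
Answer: -16254/715 - 126*√258/715 ≈ -25.563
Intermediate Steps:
O(U) = -3 (O(U) = -3 + (U - U) = -3 + 0 = -3)
x(u) = (-3 + u)*(u + √2*√u) (x(u) = (u + √(u + u))*(u - 3) = (u + √(2*u))*(-3 + u) = (u + √2*√u)*(-3 + u) = (-3 + u)*(u + √2*√u))
P(V, J) = 52 + J + V (P(V, J) = (J + V) + 52 = 52 + J + V)
x(129)/P(-63, -704) = (129² - 3*129 + √2*129^(3/2) - 3*√2*√129)/(52 - 704 - 63) = (16641 - 387 + √2*(129*√129) - 3*√258)/(-715) = (16641 - 387 + 129*√258 - 3*√258)*(-1/715) = (16254 + 126*√258)*(-1/715) = -16254/715 - 126*√258/715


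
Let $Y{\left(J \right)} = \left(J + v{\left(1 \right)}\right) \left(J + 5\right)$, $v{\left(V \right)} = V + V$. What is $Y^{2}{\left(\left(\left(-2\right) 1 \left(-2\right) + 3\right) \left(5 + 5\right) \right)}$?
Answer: $29160000$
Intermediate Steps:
$v{\left(V \right)} = 2 V$
$Y{\left(J \right)} = \left(2 + J\right) \left(5 + J\right)$ ($Y{\left(J \right)} = \left(J + 2 \cdot 1\right) \left(J + 5\right) = \left(J + 2\right) \left(5 + J\right) = \left(2 + J\right) \left(5 + J\right)$)
$Y^{2}{\left(\left(\left(-2\right) 1 \left(-2\right) + 3\right) \left(5 + 5\right) \right)} = \left(10 + \left(\left(\left(-2\right) 1 \left(-2\right) + 3\right) \left(5 + 5\right)\right)^{2} + 7 \left(\left(-2\right) 1 \left(-2\right) + 3\right) \left(5 + 5\right)\right)^{2} = \left(10 + \left(\left(\left(-2\right) \left(-2\right) + 3\right) 10\right)^{2} + 7 \left(\left(-2\right) \left(-2\right) + 3\right) 10\right)^{2} = \left(10 + \left(\left(4 + 3\right) 10\right)^{2} + 7 \left(4 + 3\right) 10\right)^{2} = \left(10 + \left(7 \cdot 10\right)^{2} + 7 \cdot 7 \cdot 10\right)^{2} = \left(10 + 70^{2} + 7 \cdot 70\right)^{2} = \left(10 + 4900 + 490\right)^{2} = 5400^{2} = 29160000$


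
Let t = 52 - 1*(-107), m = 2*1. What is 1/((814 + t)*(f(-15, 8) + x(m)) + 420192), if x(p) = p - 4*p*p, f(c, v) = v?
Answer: 1/414354 ≈ 2.4134e-6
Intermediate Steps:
m = 2
x(p) = p - 4*p²
t = 159 (t = 52 + 107 = 159)
1/((814 + t)*(f(-15, 8) + x(m)) + 420192) = 1/((814 + 159)*(8 + 2*(1 - 4*2)) + 420192) = 1/(973*(8 + 2*(1 - 8)) + 420192) = 1/(973*(8 + 2*(-7)) + 420192) = 1/(973*(8 - 14) + 420192) = 1/(973*(-6) + 420192) = 1/(-5838 + 420192) = 1/414354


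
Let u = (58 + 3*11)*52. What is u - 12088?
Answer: -7356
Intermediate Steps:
u = 4732 (u = (58 + 33)*52 = 91*52 = 4732)
u - 12088 = 4732 - 12088 = -7356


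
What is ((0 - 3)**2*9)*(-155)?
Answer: -12555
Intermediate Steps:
((0 - 3)**2*9)*(-155) = ((-3)**2*9)*(-155) = (9*9)*(-155) = 81*(-155) = -12555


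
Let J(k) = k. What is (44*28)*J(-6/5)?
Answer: -7392/5 ≈ -1478.4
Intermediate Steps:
(44*28)*J(-6/5) = (44*28)*(-6/5) = 1232*(-6*1/5) = 1232*(-6/5) = -7392/5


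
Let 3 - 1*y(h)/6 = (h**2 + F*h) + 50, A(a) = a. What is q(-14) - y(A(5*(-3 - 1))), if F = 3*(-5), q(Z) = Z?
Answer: 4468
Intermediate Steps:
F = -15
y(h) = -282 - 6*h**2 + 90*h (y(h) = 18 - 6*((h**2 - 15*h) + 50) = 18 - 6*(50 + h**2 - 15*h) = 18 + (-300 - 6*h**2 + 90*h) = -282 - 6*h**2 + 90*h)
q(-14) - y(A(5*(-3 - 1))) = -14 - (-282 - 6*25*(-3 - 1)**2 + 90*(5*(-3 - 1))) = -14 - (-282 - 6*(5*(-4))**2 + 90*(5*(-4))) = -14 - (-282 - 6*(-20)**2 + 90*(-20)) = -14 - (-282 - 6*400 - 1800) = -14 - (-282 - 2400 - 1800) = -14 - 1*(-4482) = -14 + 4482 = 4468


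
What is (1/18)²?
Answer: 1/324 ≈ 0.0030864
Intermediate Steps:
(1/18)² = 1/324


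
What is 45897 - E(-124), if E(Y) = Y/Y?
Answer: 45896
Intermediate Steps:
E(Y) = 1
45897 - E(-124) = 45897 - 1*1 = 45897 - 1 = 45896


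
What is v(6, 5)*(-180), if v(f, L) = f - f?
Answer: 0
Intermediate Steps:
v(f, L) = 0
v(6, 5)*(-180) = 0*(-180) = 0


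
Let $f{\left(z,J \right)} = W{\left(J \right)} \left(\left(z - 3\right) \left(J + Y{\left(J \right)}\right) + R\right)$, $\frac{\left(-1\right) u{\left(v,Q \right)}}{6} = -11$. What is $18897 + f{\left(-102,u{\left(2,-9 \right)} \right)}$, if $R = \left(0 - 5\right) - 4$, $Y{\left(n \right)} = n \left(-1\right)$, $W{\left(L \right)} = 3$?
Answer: $18870$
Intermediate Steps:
$u{\left(v,Q \right)} = 66$ ($u{\left(v,Q \right)} = \left(-6\right) \left(-11\right) = 66$)
$Y{\left(n \right)} = - n$
$R = -9$ ($R = -5 - 4 = -9$)
$f{\left(z,J \right)} = -27$ ($f{\left(z,J \right)} = 3 \left(\left(z - 3\right) \left(J - J\right) - 9\right) = 3 \left(\left(-3 + z\right) 0 - 9\right) = 3 \left(0 - 9\right) = 3 \left(-9\right) = -27$)
$18897 + f{\left(-102,u{\left(2,-9 \right)} \right)} = 18897 - 27 = 18870$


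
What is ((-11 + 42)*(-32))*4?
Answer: -3968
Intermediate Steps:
((-11 + 42)*(-32))*4 = (31*(-32))*4 = -992*4 = -3968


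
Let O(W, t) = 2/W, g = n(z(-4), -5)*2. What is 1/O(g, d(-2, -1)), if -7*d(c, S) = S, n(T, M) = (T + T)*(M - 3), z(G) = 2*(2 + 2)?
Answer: -128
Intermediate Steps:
z(G) = 8 (z(G) = 2*4 = 8)
n(T, M) = 2*T*(-3 + M) (n(T, M) = (2*T)*(-3 + M) = 2*T*(-3 + M))
d(c, S) = -S/7
g = -256 (g = (2*8*(-3 - 5))*2 = (2*8*(-8))*2 = -128*2 = -256)
1/O(g, d(-2, -1)) = 1/(2/(-256)) = 1/(2*(-1/256)) = 1/(-1/128) = -128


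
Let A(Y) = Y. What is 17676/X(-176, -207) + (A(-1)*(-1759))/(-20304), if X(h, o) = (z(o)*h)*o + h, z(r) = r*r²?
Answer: -17762749256371/205033901752944 ≈ -0.086633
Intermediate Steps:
z(r) = r³
X(h, o) = h + h*o⁴ (X(h, o) = (o³*h)*o + h = (h*o³)*o + h = h*o⁴ + h = h + h*o⁴)
17676/X(-176, -207) + (A(-1)*(-1759))/(-20304) = 17676/((-176*(1 + (-207)⁴))) - 1*(-1759)/(-20304) = 17676/((-176*(1 + 1836036801))) + 1759*(-1/20304) = 17676/((-176*1836036802)) - 1759/20304 = 17676/(-323142477152) - 1759/20304 = 17676*(-1/323142477152) - 1759/20304 = -4419/80785619288 - 1759/20304 = -17762749256371/205033901752944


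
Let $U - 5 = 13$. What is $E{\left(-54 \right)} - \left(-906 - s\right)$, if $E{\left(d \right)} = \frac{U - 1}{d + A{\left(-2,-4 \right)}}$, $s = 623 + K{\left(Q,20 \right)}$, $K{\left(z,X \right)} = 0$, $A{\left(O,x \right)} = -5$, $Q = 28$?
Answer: $\frac{90194}{59} \approx 1528.7$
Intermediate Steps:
$U = 18$ ($U = 5 + 13 = 18$)
$s = 623$ ($s = 623 + 0 = 623$)
$E{\left(d \right)} = \frac{17}{-5 + d}$ ($E{\left(d \right)} = \frac{18 - 1}{d - 5} = \frac{17}{-5 + d}$)
$E{\left(-54 \right)} - \left(-906 - s\right) = \frac{17}{-5 - 54} - \left(-906 - 623\right) = \frac{17}{-59} - \left(-906 - 623\right) = 17 \left(- \frac{1}{59}\right) - -1529 = - \frac{17}{59} + 1529 = \frac{90194}{59}$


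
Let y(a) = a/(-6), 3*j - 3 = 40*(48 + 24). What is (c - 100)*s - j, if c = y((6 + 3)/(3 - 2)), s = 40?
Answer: -5021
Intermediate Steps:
j = 961 (j = 1 + (40*(48 + 24))/3 = 1 + (40*72)/3 = 1 + (1/3)*2880 = 1 + 960 = 961)
y(a) = -a/6 (y(a) = a*(-1/6) = -a/6)
c = -3/2 (c = -(6 + 3)/(6*(3 - 2)) = -3/(2*1) = -3/2 ≈ -1.5000)
(c - 100)*s - j = (-3/2 - 100)*40 - 1*961 = -203/2*40 - 961 = -4060 - 961 = -5021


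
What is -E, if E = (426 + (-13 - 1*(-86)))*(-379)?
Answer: 189121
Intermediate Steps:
E = -189121 (E = (426 + (-13 + 86))*(-379) = (426 + 73)*(-379) = 499*(-379) = -189121)
-E = -1*(-189121) = 189121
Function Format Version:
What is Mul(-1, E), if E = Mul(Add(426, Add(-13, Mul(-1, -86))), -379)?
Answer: 189121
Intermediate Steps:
E = -189121 (E = Mul(Add(426, Add(-13, 86)), -379) = Mul(Add(426, 73), -379) = Mul(499, -379) = -189121)
Mul(-1, E) = Mul(-1, -189121) = 189121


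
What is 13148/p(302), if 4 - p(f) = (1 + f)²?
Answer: -13148/91805 ≈ -0.14322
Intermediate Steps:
p(f) = 4 - (1 + f)²
13148/p(302) = 13148/(4 - (1 + 302)²) = 13148/(4 - 1*303²) = 13148/(4 - 1*91809) = 13148/(4 - 91809) = 13148/(-91805) = 13148*(-1/91805) = -13148/91805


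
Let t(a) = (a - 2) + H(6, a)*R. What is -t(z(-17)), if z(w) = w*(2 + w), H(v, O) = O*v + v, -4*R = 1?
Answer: 131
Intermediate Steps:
R = -1/4 (R = -1/4*1 = -1/4 ≈ -0.25000)
H(v, O) = v + O*v
t(a) = -7/2 - a/2 (t(a) = (a - 2) + (6*(1 + a))*(-1/4) = (-2 + a) + (6 + 6*a)*(-1/4) = (-2 + a) + (-3/2 - 3*a/2) = -7/2 - a/2)
-t(z(-17)) = -(-7/2 - (-17)*(2 - 17)/2) = -(-7/2 - (-17)*(-15)/2) = -(-7/2 - 1/2*255) = -(-7/2 - 255/2) = -1*(-131) = 131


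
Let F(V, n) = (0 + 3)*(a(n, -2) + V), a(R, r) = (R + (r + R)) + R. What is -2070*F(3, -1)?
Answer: 12420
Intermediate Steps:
a(R, r) = r + 3*R (a(R, r) = (R + (R + r)) + R = (r + 2*R) + R = r + 3*R)
F(V, n) = -6 + 3*V + 9*n (F(V, n) = (0 + 3)*((-2 + 3*n) + V) = 3*(-2 + V + 3*n) = -6 + 3*V + 9*n)
-2070*F(3, -1) = -2070*(-6 + 3*3 + 9*(-1)) = -2070*(-6 + 9 - 9) = -2070*(-6) = 12420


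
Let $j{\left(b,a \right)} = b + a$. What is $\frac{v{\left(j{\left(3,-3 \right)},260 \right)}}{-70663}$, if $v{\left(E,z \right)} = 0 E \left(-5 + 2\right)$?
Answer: $0$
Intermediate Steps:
$j{\left(b,a \right)} = a + b$
$v{\left(E,z \right)} = 0$ ($v{\left(E,z \right)} = 0 \left(-3\right) = 0$)
$\frac{v{\left(j{\left(3,-3 \right)},260 \right)}}{-70663} = \frac{0}{-70663} = 0 \left(- \frac{1}{70663}\right) = 0$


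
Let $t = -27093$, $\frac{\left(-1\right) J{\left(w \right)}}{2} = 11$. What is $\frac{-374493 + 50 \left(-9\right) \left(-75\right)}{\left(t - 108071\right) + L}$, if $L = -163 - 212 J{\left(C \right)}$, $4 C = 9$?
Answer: $\frac{26211}{10051} \approx 2.6078$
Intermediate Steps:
$C = \frac{9}{4}$ ($C = \frac{1}{4} \cdot 9 = \frac{9}{4} \approx 2.25$)
$J{\left(w \right)} = -22$ ($J{\left(w \right)} = \left(-2\right) 11 = -22$)
$L = 4501$ ($L = -163 - -4664 = -163 + 4664 = 4501$)
$\frac{-374493 + 50 \left(-9\right) \left(-75\right)}{\left(t - 108071\right) + L} = \frac{-374493 + 50 \left(-9\right) \left(-75\right)}{\left(-27093 - 108071\right) + 4501} = \frac{-374493 - -33750}{\left(-27093 - 108071\right) + 4501} = \frac{-374493 + 33750}{-135164 + 4501} = - \frac{340743}{-130663} = \left(-340743\right) \left(- \frac{1}{130663}\right) = \frac{26211}{10051}$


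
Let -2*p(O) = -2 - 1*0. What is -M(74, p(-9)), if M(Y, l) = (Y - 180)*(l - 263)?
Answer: -27772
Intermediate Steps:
p(O) = 1 (p(O) = -(-2 - 1*0)/2 = -(-2 + 0)/2 = -½*(-2) = 1)
M(Y, l) = (-263 + l)*(-180 + Y) (M(Y, l) = (-180 + Y)*(-263 + l) = (-263 + l)*(-180 + Y))
-M(74, p(-9)) = -(47340 - 263*74 - 180*1 + 74*1) = -(47340 - 19462 - 180 + 74) = -1*27772 = -27772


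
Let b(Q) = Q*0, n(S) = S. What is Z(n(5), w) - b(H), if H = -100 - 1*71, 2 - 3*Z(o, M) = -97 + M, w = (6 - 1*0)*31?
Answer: -29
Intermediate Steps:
w = 186 (w = (6 + 0)*31 = 6*31 = 186)
Z(o, M) = 33 - M/3 (Z(o, M) = ⅔ - (-97 + M)/3 = ⅔ + (97/3 - M/3) = 33 - M/3)
H = -171 (H = -100 - 71 = -171)
b(Q) = 0
Z(n(5), w) - b(H) = (33 - ⅓*186) - 1*0 = (33 - 62) + 0 = -29 + 0 = -29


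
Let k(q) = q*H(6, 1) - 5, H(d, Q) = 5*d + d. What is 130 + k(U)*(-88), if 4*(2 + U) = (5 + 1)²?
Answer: -21606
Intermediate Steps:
H(d, Q) = 6*d
U = 7 (U = -2 + (5 + 1)²/4 = -2 + (¼)*6² = -2 + (¼)*36 = -2 + 9 = 7)
k(q) = -5 + 36*q (k(q) = q*(6*6) - 5 = q*36 - 5 = 36*q - 5 = -5 + 36*q)
130 + k(U)*(-88) = 130 + (-5 + 36*7)*(-88) = 130 + (-5 + 252)*(-88) = 130 + 247*(-88) = 130 - 21736 = -21606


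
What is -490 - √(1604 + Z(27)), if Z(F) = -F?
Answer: -490 - √1577 ≈ -529.71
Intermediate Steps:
-490 - √(1604 + Z(27)) = -490 - √(1604 - 1*27) = -490 - √(1604 - 27) = -490 - √1577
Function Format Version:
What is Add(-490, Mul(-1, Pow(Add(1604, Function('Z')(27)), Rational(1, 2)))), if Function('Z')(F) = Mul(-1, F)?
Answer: Add(-490, Mul(-1, Pow(1577, Rational(1, 2)))) ≈ -529.71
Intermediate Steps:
Add(-490, Mul(-1, Pow(Add(1604, Function('Z')(27)), Rational(1, 2)))) = Add(-490, Mul(-1, Pow(Add(1604, Mul(-1, 27)), Rational(1, 2)))) = Add(-490, Mul(-1, Pow(Add(1604, -27), Rational(1, 2)))) = Add(-490, Mul(-1, Pow(1577, Rational(1, 2))))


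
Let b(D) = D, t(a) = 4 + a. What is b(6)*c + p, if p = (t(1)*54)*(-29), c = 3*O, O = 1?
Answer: -7812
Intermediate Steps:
c = 3 (c = 3*1 = 3)
p = -7830 (p = ((4 + 1)*54)*(-29) = (5*54)*(-29) = 270*(-29) = -7830)
b(6)*c + p = 6*3 - 7830 = 18 - 7830 = -7812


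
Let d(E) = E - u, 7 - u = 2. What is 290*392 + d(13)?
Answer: 113688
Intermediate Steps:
u = 5 (u = 7 - 1*2 = 7 - 2 = 5)
d(E) = -5 + E (d(E) = E - 1*5 = E - 5 = -5 + E)
290*392 + d(13) = 290*392 + (-5 + 13) = 113680 + 8 = 113688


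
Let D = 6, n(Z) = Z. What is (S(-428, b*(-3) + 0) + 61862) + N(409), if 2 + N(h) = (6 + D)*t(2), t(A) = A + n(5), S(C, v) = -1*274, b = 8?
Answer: 61670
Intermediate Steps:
S(C, v) = -274
t(A) = 5 + A (t(A) = A + 5 = 5 + A)
N(h) = 82 (N(h) = -2 + (6 + 6)*(5 + 2) = -2 + 12*7 = -2 + 84 = 82)
(S(-428, b*(-3) + 0) + 61862) + N(409) = (-274 + 61862) + 82 = 61588 + 82 = 61670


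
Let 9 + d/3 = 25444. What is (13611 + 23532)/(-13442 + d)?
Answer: 37143/62863 ≈ 0.59086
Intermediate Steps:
d = 76305 (d = -27 + 3*25444 = -27 + 76332 = 76305)
(13611 + 23532)/(-13442 + d) = (13611 + 23532)/(-13442 + 76305) = 37143/62863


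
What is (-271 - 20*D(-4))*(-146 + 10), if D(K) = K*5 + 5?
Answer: -3944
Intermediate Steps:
D(K) = 5 + 5*K (D(K) = 5*K + 5 = 5 + 5*K)
(-271 - 20*D(-4))*(-146 + 10) = (-271 - 20*(5 + 5*(-4)))*(-146 + 10) = (-271 - 20*(5 - 20))*(-136) = (-271 - 20*(-15))*(-136) = (-271 + 300)*(-136) = 29*(-136) = -3944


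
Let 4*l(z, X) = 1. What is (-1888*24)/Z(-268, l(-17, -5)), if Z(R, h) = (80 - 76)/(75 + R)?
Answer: 2186304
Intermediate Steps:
l(z, X) = ¼ (l(z, X) = (¼)*1 = ¼)
Z(R, h) = 4/(75 + R)
(-1888*24)/Z(-268, l(-17, -5)) = (-1888*24)/((4/(75 - 268))) = -45312/(4/(-193)) = -45312/(4*(-1/193)) = -45312/(-4/193) = -45312*(-193/4) = 2186304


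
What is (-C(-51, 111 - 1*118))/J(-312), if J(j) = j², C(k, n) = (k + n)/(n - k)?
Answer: 29/2141568 ≈ 1.3541e-5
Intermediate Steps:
C(k, n) = (k + n)/(n - k)
(-C(-51, 111 - 1*118))/J(-312) = (-(-1*(-51) - (111 - 1*118))/(-51 - (111 - 1*118)))/((-312)²) = -(51 - (111 - 118))/(-51 - (111 - 118))/97344 = -(51 - 1*(-7))/(-51 - 1*(-7))*(1/97344) = -(51 + 7)/(-51 + 7)*(1/97344) = -58/(-44)*(1/97344) = -(-1)*58/44*(1/97344) = -1*(-29/22)*(1/97344) = (29/22)*(1/97344) = 29/2141568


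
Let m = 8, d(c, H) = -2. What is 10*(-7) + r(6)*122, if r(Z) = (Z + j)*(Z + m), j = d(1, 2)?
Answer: 6762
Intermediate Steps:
j = -2
r(Z) = (-2 + Z)*(8 + Z) (r(Z) = (Z - 2)*(Z + 8) = (-2 + Z)*(8 + Z))
10*(-7) + r(6)*122 = 10*(-7) + (-16 + 6² + 6*6)*122 = -70 + (-16 + 36 + 36)*122 = -70 + 56*122 = -70 + 6832 = 6762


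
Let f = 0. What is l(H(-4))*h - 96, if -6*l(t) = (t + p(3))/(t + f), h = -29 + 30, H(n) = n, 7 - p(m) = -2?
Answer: -2299/24 ≈ -95.792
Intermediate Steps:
p(m) = 9 (p(m) = 7 - 1*(-2) = 7 + 2 = 9)
h = 1
l(t) = -(9 + t)/(6*t) (l(t) = -(t + 9)/(6*(t + 0)) = -(9 + t)/(6*t))
l(H(-4))*h - 96 = ((⅙)*(-9 - 1*(-4))/(-4))*1 - 96 = ((⅙)*(-¼)*(-9 + 4))*1 - 96 = ((⅙)*(-¼)*(-5))*1 - 96 = (5/24)*1 - 96 = 5/24 - 96 = -2299/24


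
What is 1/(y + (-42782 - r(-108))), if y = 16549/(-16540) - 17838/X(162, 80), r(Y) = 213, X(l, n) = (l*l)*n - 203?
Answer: -34722703180/1492937659861653 ≈ -2.3258e-5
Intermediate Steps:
X(l, n) = -203 + n*l² (X(l, n) = l²*n - 203 = n*l² - 203 = -203 + n*l²)
y = -35036637553/34722703180 (y = 16549/(-16540) - 17838/(-203 + 80*162²) = 16549*(-1/16540) - 17838/(-203 + 80*26244) = -16549/16540 - 17838/(-203 + 2099520) = -16549/16540 - 17838/2099317 = -35036637553/34722703180 ≈ -1.0090)
1/(y + (-42782 - r(-108))) = 1/(-35036637553/34722703180 + (-42782 - 1*213)) = 1/(-35036637553/34722703180 + (-42782 - 213)) = 1/(-35036637553/34722703180 - 42995) = 1/(-1492937659861653/34722703180) = -34722703180/1492937659861653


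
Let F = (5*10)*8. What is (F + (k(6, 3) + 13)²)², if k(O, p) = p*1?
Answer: 430336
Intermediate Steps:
F = 400 (F = 50*8 = 400)
k(O, p) = p
(F + (k(6, 3) + 13)²)² = (400 + (3 + 13)²)² = (400 + 16²)² = (400 + 256)² = 656² = 430336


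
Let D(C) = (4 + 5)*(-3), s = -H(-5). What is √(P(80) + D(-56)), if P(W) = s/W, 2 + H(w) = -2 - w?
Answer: I*√10805/20 ≈ 5.1974*I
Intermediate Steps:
H(w) = -4 - w (H(w) = -2 + (-2 - w) = -4 - w)
s = -1 (s = -(-4 - 1*(-5)) = -(-4 + 5) = -1*1 = -1)
D(C) = -27 (D(C) = 9*(-3) = -27)
P(W) = -1/W
√(P(80) + D(-56)) = √(-1/80 - 27) = √(-2161/80) = I*√10805/20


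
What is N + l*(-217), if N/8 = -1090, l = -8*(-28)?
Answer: -57328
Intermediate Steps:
l = 224
N = -8720 (N = 8*(-1090) = -8720)
N + l*(-217) = -8720 + 224*(-217) = -8720 - 48608 = -57328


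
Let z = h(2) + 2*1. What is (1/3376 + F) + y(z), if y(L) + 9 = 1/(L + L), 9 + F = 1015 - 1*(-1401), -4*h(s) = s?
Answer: 24290323/10128 ≈ 2398.3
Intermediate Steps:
h(s) = -s/4
F = 2407 (F = -9 + (1015 - 1*(-1401)) = -9 + (1015 + 1401) = -9 + 2416 = 2407)
z = 3/2 (z = -1/4*2 + 2*1 = -1/2 + 2 = 3/2 ≈ 1.5000)
y(L) = -9 + 1/(2*L) (y(L) = -9 + 1/(L + L) = -9 + 1/(2*L))
(1/3376 + F) + y(z) = (1/3376 + 2407) + (-9 + 1/(2*(3/2))) = (1/3376 + 2407) + (-9 + (1/2)*(2/3)) = 8126033/3376 + (-9 + 1/3) = 8126033/3376 - 26/3 = 24290323/10128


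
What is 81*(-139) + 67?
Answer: -11192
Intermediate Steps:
81*(-139) + 67 = -11259 + 67 = -11192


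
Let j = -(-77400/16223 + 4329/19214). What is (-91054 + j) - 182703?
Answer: -6563925205717/23977594 ≈ -2.7375e+5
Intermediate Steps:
j = 108994941/23977594 (j = -(-77400*1/16223 + 4329*(1/19214)) = -(-77400/16223 + 333/1478) = -1*(-108994941/23977594) = 108994941/23977594 ≈ 4.5457)
(-91054 + j) - 182703 = (-91054 + 108994941/23977594) - 182703 = -2183146849135/23977594 - 182703 = -6563925205717/23977594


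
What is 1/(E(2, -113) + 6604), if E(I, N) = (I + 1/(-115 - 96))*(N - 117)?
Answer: 211/1296614 ≈ 0.00016273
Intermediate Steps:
E(I, N) = (-117 + N)*(-1/211 + I) (E(I, N) = (I + 1/(-211))*(-117 + N) = (I - 1/211)*(-117 + N) = (-1/211 + I)*(-117 + N) = (-117 + N)*(-1/211 + I))
1/(E(2, -113) + 6604) = 1/((117/211 - 117*2 - 1/211*(-113) + 2*(-113)) + 6604) = 1/((117/211 - 234 + 113/211 - 226) + 6604) = 1/(-96830/211 + 6604) = 1/(1296614/211) = 211/1296614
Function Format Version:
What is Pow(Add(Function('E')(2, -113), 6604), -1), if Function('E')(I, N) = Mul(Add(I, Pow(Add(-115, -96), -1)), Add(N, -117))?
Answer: Rational(211, 1296614) ≈ 0.00016273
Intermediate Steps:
Function('E')(I, N) = Mul(Add(-117, N), Add(Rational(-1, 211), I)) (Function('E')(I, N) = Mul(Add(I, Pow(-211, -1)), Add(-117, N)) = Mul(Add(I, Rational(-1, 211)), Add(-117, N)) = Mul(Add(Rational(-1, 211), I), Add(-117, N)) = Mul(Add(-117, N), Add(Rational(-1, 211), I)))
Pow(Add(Function('E')(2, -113), 6604), -1) = Pow(Add(Add(Rational(117, 211), Mul(-117, 2), Mul(Rational(-1, 211), -113), Mul(2, -113)), 6604), -1) = Pow(Add(Add(Rational(117, 211), -234, Rational(113, 211), -226), 6604), -1) = Pow(Add(Rational(-96830, 211), 6604), -1) = Pow(Rational(1296614, 211), -1) = Rational(211, 1296614)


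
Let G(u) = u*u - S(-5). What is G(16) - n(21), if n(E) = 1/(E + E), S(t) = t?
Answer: 10961/42 ≈ 260.98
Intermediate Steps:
n(E) = 1/(2*E)
G(u) = 5 + u² (G(u) = u*u - 1*(-5) = u² + 5 = 5 + u²)
G(16) - n(21) = (5 + 16²) - 1/(2*21) = (5 + 256) - 1/(2*21) = 261 - 1*1/42 = 261 - 1/42 = 10961/42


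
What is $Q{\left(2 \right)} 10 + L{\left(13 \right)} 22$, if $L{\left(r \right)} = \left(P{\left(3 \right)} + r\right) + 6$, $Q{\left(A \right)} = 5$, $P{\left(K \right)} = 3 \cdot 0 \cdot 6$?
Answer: $468$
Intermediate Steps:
$P{\left(K \right)} = 0$ ($P{\left(K \right)} = 0 \cdot 6 = 0$)
$L{\left(r \right)} = 6 + r$ ($L{\left(r \right)} = \left(0 + r\right) + 6 = r + 6 = 6 + r$)
$Q{\left(2 \right)} 10 + L{\left(13 \right)} 22 = 5 \cdot 10 + \left(6 + 13\right) 22 = 50 + 19 \cdot 22 = 50 + 418 = 468$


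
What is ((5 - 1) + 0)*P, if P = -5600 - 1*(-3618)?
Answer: -7928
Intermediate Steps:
P = -1982 (P = -5600 + 3618 = -1982)
((5 - 1) + 0)*P = ((5 - 1) + 0)*(-1982) = (4 + 0)*(-1982) = 4*(-1982) = -7928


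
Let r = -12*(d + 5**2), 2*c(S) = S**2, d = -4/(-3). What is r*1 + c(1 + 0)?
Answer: -631/2 ≈ -315.50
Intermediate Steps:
d = 4/3 (d = -4*(-1/3) = 4/3 ≈ 1.3333)
c(S) = S**2/2
r = -316 (r = -12*(4/3 + 5**2) = -12*(4/3 + 25) = -12*79/3 = -3*316/3 = -316)
r*1 + c(1 + 0) = -316*1 + (1 + 0)**2/2 = -316 + (1/2)*1**2 = -316 + (1/2)*1 = -316 + 1/2 = -631/2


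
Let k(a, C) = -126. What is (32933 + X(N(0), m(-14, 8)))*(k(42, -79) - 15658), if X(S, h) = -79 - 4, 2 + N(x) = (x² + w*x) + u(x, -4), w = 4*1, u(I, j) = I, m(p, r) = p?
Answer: -518504400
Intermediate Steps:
w = 4
N(x) = -2 + x² + 5*x (N(x) = -2 + ((x² + 4*x) + x) = -2 + (x² + 5*x) = -2 + x² + 5*x)
X(S, h) = -83
(32933 + X(N(0), m(-14, 8)))*(k(42, -79) - 15658) = (32933 - 83)*(-126 - 15658) = 32850*(-15784) = -518504400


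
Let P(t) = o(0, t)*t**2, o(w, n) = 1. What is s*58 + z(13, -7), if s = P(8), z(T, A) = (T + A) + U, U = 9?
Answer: 3727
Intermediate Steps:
z(T, A) = 9 + A + T (z(T, A) = (T + A) + 9 = (A + T) + 9 = 9 + A + T)
P(t) = t**2 (P(t) = 1*t**2 = t**2)
s = 64 (s = 8**2 = 64)
s*58 + z(13, -7) = 64*58 + (9 - 7 + 13) = 3712 + 15 = 3727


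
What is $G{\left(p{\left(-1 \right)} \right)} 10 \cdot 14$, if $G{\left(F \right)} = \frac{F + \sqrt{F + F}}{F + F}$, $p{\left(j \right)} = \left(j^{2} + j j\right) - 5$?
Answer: $70 - \frac{70 i \sqrt{6}}{3} \approx 70.0 - 57.155 i$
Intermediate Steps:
$p{\left(j \right)} = -5 + 2 j^{2}$ ($p{\left(j \right)} = \left(j^{2} + j^{2}\right) - 5 = 2 j^{2} - 5 = -5 + 2 j^{2}$)
$G{\left(F \right)} = \frac{F + \sqrt{2} \sqrt{F}}{2 F}$ ($G{\left(F \right)} = \frac{F + \sqrt{2 F}}{2 F} = \left(F + \sqrt{2} \sqrt{F}\right) \frac{1}{2 F} = \frac{F + \sqrt{2} \sqrt{F}}{2 F}$)
$G{\left(p{\left(-1 \right)} \right)} 10 \cdot 14 = \left(\frac{1}{2} + \frac{\sqrt{2}}{2 \sqrt{-5 + 2 \left(-1\right)^{2}}}\right) 10 \cdot 14 = \left(\frac{1}{2} + \frac{\sqrt{2}}{2 \sqrt{-5 + 2 \cdot 1}}\right) 10 \cdot 14 = \left(\frac{1}{2} + \frac{\sqrt{2}}{2 \sqrt{-5 + 2}}\right) 10 \cdot 14 = \left(\frac{1}{2} + \frac{\sqrt{2}}{2 i \sqrt{3}}\right) 10 \cdot 14 = \left(\frac{1}{2} + \frac{\sqrt{2} \left(- \frac{i \sqrt{3}}{3}\right)}{2}\right) 10 \cdot 14 = \left(\frac{1}{2} - \frac{i \sqrt{6}}{6}\right) 10 \cdot 14 = \left(5 - \frac{5 i \sqrt{6}}{3}\right) 14 = 70 - \frac{70 i \sqrt{6}}{3}$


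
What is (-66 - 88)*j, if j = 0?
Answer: 0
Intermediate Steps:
(-66 - 88)*j = (-66 - 88)*0 = -154*0 = 0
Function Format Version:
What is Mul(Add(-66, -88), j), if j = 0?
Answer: 0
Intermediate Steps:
Mul(Add(-66, -88), j) = Mul(Add(-66, -88), 0) = Mul(-154, 0) = 0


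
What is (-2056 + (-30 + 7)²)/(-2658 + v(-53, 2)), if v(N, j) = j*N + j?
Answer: 1527/2762 ≈ 0.55286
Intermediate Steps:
v(N, j) = j + N*j (v(N, j) = N*j + j = j + N*j)
(-2056 + (-30 + 7)²)/(-2658 + v(-53, 2)) = (-2056 + (-30 + 7)²)/(-2658 + 2*(1 - 53)) = (-2056 + (-23)²)/(-2658 + 2*(-52)) = (-2056 + 529)/(-2658 - 104) = -1527/(-2762) = -1527*(-1/2762) = 1527/2762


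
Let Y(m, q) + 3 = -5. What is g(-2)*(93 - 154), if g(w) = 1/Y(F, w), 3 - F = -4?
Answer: 61/8 ≈ 7.6250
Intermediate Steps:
F = 7 (F = 3 - 1*(-4) = 3 + 4 = 7)
Y(m, q) = -8 (Y(m, q) = -3 - 5 = -8)
g(w) = -⅛ (g(w) = 1/(-8) = -⅛)
g(-2)*(93 - 154) = -(93 - 154)/8 = -⅛*(-61) = 61/8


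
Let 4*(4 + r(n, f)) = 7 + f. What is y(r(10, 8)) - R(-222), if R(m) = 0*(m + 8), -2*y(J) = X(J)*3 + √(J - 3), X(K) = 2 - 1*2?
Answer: -I*√13/4 ≈ -0.90139*I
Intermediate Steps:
r(n, f) = -9/4 + f/4 (r(n, f) = -4 + (7 + f)/4 = -4 + (7/4 + f/4) = -9/4 + f/4)
X(K) = 0 (X(K) = 2 - 2 = 0)
y(J) = -√(-3 + J)/2 (y(J) = -(0*3 + √(J - 3))/2 = -(0 + √(-3 + J))/2 = -√(-3 + J)/2)
R(m) = 0 (R(m) = 0*(8 + m) = 0)
y(r(10, 8)) - R(-222) = -√(-3 + (-9/4 + (¼)*8))/2 - 1*0 = -√(-3 + (-9/4 + 2))/2 + 0 = -√(-3 - ¼)/2 + 0 = -I*√13/4 + 0 = -I*√13/4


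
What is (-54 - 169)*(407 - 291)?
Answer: -25868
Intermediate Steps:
(-54 - 169)*(407 - 291) = -223*116 = -25868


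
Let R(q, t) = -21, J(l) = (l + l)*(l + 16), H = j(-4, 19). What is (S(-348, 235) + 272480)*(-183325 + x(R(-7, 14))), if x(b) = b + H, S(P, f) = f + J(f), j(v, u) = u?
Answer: -71623108995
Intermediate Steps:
H = 19
J(l) = 2*l*(16 + l) (J(l) = (2*l)*(16 + l) = 2*l*(16 + l))
S(P, f) = f + 2*f*(16 + f)
x(b) = 19 + b (x(b) = b + 19 = 19 + b)
(S(-348, 235) + 272480)*(-183325 + x(R(-7, 14))) = (235*(33 + 2*235) + 272480)*(-183325 + (19 - 21)) = (235*(33 + 470) + 272480)*(-183325 - 2) = (235*503 + 272480)*(-183327) = (118205 + 272480)*(-183327) = 390685*(-183327) = -71623108995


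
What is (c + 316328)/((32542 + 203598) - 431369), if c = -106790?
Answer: -209538/195229 ≈ -1.0733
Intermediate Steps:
(c + 316328)/((32542 + 203598) - 431369) = (-106790 + 316328)/((32542 + 203598) - 431369) = 209538/(236140 - 431369) = 209538/(-195229) = 209538*(-1/195229) = -209538/195229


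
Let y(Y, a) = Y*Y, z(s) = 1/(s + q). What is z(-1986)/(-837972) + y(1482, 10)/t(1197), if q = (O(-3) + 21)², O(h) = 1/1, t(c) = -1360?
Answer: -172772996151281/106983885240 ≈ -1614.9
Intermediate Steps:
O(h) = 1
q = 484 (q = (1 + 21)² = 22² = 484)
z(s) = 1/(484 + s) (z(s) = 1/(s + 484) = 1/(484 + s))
y(Y, a) = Y²
z(-1986)/(-837972) + y(1482, 10)/t(1197) = 1/((484 - 1986)*(-837972)) + 1482²/(-1360) = -1/837972/(-1502) + 2196324*(-1/1360) = -1/1502*(-1/837972) - 549081/340 = 1/1258633944 - 549081/340 = -172772996151281/106983885240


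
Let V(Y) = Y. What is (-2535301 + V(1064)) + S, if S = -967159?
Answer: -3501396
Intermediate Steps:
(-2535301 + V(1064)) + S = (-2535301 + 1064) - 967159 = -2534237 - 967159 = -3501396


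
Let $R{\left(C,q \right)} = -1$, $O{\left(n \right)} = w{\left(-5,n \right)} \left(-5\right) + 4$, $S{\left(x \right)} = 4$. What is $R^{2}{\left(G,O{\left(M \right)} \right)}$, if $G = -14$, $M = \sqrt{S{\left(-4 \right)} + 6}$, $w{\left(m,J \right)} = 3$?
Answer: $1$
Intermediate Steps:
$M = \sqrt{10}$ ($M = \sqrt{4 + 6} = \sqrt{10} \approx 3.1623$)
$O{\left(n \right)} = -11$ ($O{\left(n \right)} = 3 \left(-5\right) + 4 = -15 + 4 = -11$)
$R^{2}{\left(G,O{\left(M \right)} \right)} = \left(-1\right)^{2} = 1$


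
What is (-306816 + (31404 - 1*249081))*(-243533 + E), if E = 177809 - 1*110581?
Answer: 92470738365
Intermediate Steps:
E = 67228 (E = 177809 - 110581 = 67228)
(-306816 + (31404 - 1*249081))*(-243533 + E) = (-306816 + (31404 - 1*249081))*(-243533 + 67228) = (-306816 + (31404 - 249081))*(-176305) = (-306816 - 217677)*(-176305) = -524493*(-176305) = 92470738365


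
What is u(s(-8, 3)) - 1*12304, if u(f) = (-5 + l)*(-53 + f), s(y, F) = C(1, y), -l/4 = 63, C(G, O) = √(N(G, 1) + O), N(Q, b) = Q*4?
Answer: 1317 - 514*I ≈ 1317.0 - 514.0*I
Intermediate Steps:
N(Q, b) = 4*Q
C(G, O) = √(O + 4*G) (C(G, O) = √(4*G + O) = √(O + 4*G))
l = -252 (l = -4*63 = -252)
s(y, F) = √(4 + y) (s(y, F) = √(y + 4*1) = √(y + 4) = √(4 + y))
u(f) = 13621 - 257*f (u(f) = (-5 - 252)*(-53 + f) = -257*(-53 + f) = 13621 - 257*f)
u(s(-8, 3)) - 1*12304 = (13621 - 257*√(4 - 8)) - 1*12304 = (13621 - 514*I) - 12304 = 1317 - 514*I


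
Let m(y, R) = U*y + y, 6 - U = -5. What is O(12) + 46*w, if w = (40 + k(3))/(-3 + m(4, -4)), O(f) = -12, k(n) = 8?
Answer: 556/15 ≈ 37.067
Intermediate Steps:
U = 11 (U = 6 - 1*(-5) = 6 + 5 = 11)
m(y, R) = 12*y (m(y, R) = 11*y + y = 12*y)
w = 16/15 (w = (40 + 8)/(-3 + 12*4) = 48/(-3 + 48) = 48/45 = 48*(1/45) = 16/15 ≈ 1.0667)
O(12) + 46*w = -12 + 46*(16/15) = -12 + 736/15 = 556/15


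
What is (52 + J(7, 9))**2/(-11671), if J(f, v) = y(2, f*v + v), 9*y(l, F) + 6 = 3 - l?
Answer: -214369/945351 ≈ -0.22676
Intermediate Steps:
y(l, F) = -1/3 - l/9 (y(l, F) = -2/3 + (3 - l)/9 = -2/3 + (1/3 - l/9) = -1/3 - l/9)
J(f, v) = -5/9 (J(f, v) = -1/3 - 1/9*2 = -1/3 - 2/9 = -5/9)
(52 + J(7, 9))**2/(-11671) = (52 - 5/9)**2/(-11671) = (463/9)**2*(-1/11671) = (214369/81)*(-1/11671) = -214369/945351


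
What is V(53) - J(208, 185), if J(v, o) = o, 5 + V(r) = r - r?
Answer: -190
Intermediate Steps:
V(r) = -5 (V(r) = -5 + (r - r) = -5 + 0 = -5)
V(53) - J(208, 185) = -5 - 1*185 = -5 - 185 = -190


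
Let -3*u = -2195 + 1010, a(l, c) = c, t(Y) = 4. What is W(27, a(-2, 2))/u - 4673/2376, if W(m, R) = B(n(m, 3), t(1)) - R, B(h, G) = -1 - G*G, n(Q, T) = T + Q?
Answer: -1890979/938520 ≈ -2.0149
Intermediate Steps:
n(Q, T) = Q + T
u = 395 (u = -(-2195 + 1010)/3 = -1/3*(-1185) = 395)
B(h, G) = -1 - G**2
W(m, R) = -17 - R (W(m, R) = (-1 - 1*4**2) - R = (-1 - 1*16) - R = (-1 - 16) - R = -17 - R)
W(27, a(-2, 2))/u - 4673/2376 = (-17 - 1*2)/395 - 4673/2376 = (-17 - 2)*(1/395) - 4673*1/2376 = -19*1/395 - 4673/2376 = -19/395 - 4673/2376 = -1890979/938520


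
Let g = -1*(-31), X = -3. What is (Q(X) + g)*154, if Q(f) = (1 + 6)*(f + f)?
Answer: -1694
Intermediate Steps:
g = 31
Q(f) = 14*f (Q(f) = 7*(2*f) = 14*f)
(Q(X) + g)*154 = (14*(-3) + 31)*154 = (-42 + 31)*154 = -11*154 = -1694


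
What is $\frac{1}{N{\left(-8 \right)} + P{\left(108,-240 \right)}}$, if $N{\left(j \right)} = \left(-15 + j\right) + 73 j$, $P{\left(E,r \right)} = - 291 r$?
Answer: $\frac{1}{69233} \approx 1.4444 \cdot 10^{-5}$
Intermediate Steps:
$N{\left(j \right)} = -15 + 74 j$
$\frac{1}{N{\left(-8 \right)} + P{\left(108,-240 \right)}} = \frac{1}{\left(-15 + 74 \left(-8\right)\right) - -69840} = \frac{1}{\left(-15 - 592\right) + 69840} = \frac{1}{-607 + 69840} = \frac{1}{69233}$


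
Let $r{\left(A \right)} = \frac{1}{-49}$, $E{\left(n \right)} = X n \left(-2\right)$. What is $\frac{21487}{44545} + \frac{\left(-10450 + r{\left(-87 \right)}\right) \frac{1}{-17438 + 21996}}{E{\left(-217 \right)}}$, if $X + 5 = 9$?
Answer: $\frac{8308167113949}{17271063661040} \approx 0.48105$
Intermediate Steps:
$X = 4$ ($X = -5 + 9 = 4$)
$E{\left(n \right)} = - 8 n$ ($E{\left(n \right)} = 4 n \left(-2\right) = 4 \left(- 2 n\right) = - 8 n$)
$r{\left(A \right)} = - \frac{1}{49}$
$\frac{21487}{44545} + \frac{\left(-10450 + r{\left(-87 \right)}\right) \frac{1}{-17438 + 21996}}{E{\left(-217 \right)}} = \frac{21487}{44545} + \frac{\left(-10450 - \frac{1}{49}\right) \frac{1}{-17438 + 21996}}{\left(-8\right) \left(-217\right)} = 21487 \cdot \frac{1}{44545} + \frac{\left(- \frac{512051}{49}\right) \frac{1}{4558}}{1736} = \frac{21487}{44545} + \left(- \frac{512051}{49}\right) \frac{1}{4558} \cdot \frac{1}{1736} = \frac{21487}{44545} - \frac{512051}{387721712} = \frac{8308167113949}{17271063661040}$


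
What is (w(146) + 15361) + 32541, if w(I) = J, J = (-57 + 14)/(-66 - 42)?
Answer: 5173459/108 ≈ 47902.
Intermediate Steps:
J = 43/108 (J = -43/(-108) = -43*(-1/108) = 43/108 ≈ 0.39815)
w(I) = 43/108
(w(146) + 15361) + 32541 = (43/108 + 15361) + 32541 = 1659031/108 + 32541 = 5173459/108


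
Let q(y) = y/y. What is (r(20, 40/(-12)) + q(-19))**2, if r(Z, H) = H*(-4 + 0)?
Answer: 1849/9 ≈ 205.44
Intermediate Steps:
r(Z, H) = -4*H (r(Z, H) = H*(-4) = -4*H)
q(y) = 1
(r(20, 40/(-12)) + q(-19))**2 = (-160/(-12) + 1)**2 = (-160*(-1)/12 + 1)**2 = (-4*(-10/3) + 1)**2 = (40/3 + 1)**2 = (43/3)**2 = 1849/9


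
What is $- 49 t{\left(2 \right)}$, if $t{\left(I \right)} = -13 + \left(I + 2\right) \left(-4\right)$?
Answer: $1421$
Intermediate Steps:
$t{\left(I \right)} = -21 - 4 I$ ($t{\left(I \right)} = -13 + \left(2 + I\right) \left(-4\right) = -13 - \left(8 + 4 I\right) = -21 - 4 I$)
$- 49 t{\left(2 \right)} = - 49 \left(-21 - 8\right) = \left(-49\right) \left(-29\right) = 1421$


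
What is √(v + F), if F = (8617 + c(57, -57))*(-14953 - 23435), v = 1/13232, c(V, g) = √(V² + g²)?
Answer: √(-3619783373069317 - 23944255804224*√2)/3308 ≈ 18273.0*I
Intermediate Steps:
v = 1/13232 ≈ 7.5574e-5
F = -330789396 - 2188116*√2 (F = (8617 + √(57² + (-57)²))*(-14953 - 23435) = (8617 + √(3249 + 3249))*(-38388) = (8617 + √6498)*(-38388) = (8617 + 57*√2)*(-38388) = -330789396 - 2188116*√2 ≈ -3.3388e+8)
√(v + F) = √(1/13232 + (-330789396 - 2188116*√2)) = √(-4377005287871/13232 - 2188116*√2)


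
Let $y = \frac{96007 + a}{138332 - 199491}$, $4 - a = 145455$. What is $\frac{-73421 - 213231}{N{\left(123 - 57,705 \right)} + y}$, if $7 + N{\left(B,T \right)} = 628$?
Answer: $- \frac{17531349668}{38029183} \approx -461.0$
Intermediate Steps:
$a = -145451$ ($a = 4 - 145455 = -145451$)
$N{\left(B,T \right)} = 621$ ($N{\left(B,T \right)} = -7 + 628 = 621$)
$y = \frac{49444}{61159}$ ($y = \frac{96007 - 145451}{138332 - 199491} = - \frac{49444}{-61159} = \left(-49444\right) \left(- \frac{1}{61159}\right) = \frac{49444}{61159} \approx 0.80845$)
$\frac{-73421 - 213231}{N{\left(123 - 57,705 \right)} + y} = \frac{-73421 - 213231}{621 + \frac{49444}{61159}} = - \frac{286652}{\frac{38029183}{61159}} = \left(-286652\right) \frac{61159}{38029183} = - \frac{17531349668}{38029183}$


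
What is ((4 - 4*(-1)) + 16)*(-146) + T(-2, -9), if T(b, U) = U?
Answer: -3513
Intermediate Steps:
((4 - 4*(-1)) + 16)*(-146) + T(-2, -9) = ((4 - 4*(-1)) + 16)*(-146) - 9 = ((4 + 4) + 16)*(-146) - 9 = (8 + 16)*(-146) - 9 = 24*(-146) - 9 = -3504 - 9 = -3513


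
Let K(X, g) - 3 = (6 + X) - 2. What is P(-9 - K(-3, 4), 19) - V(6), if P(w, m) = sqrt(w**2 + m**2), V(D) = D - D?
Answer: sqrt(530) ≈ 23.022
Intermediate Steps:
V(D) = 0
K(X, g) = 7 + X (K(X, g) = 3 + ((6 + X) - 2) = 3 + (4 + X) = 7 + X)
P(w, m) = sqrt(m**2 + w**2)
P(-9 - K(-3, 4), 19) - V(6) = sqrt(19**2 + (-9 - (7 - 3))**2) - 1*0 = sqrt(361 + (-9 - 1*4)**2) + 0 = sqrt(361 + (-9 - 4)**2) + 0 = sqrt(361 + (-13)**2) + 0 = sqrt(361 + 169) + 0 = sqrt(530) + 0 = sqrt(530)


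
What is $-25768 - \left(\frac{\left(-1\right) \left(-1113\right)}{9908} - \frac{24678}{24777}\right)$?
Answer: $- \frac{702842520385}{27276724} \approx -25767.0$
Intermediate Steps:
$-25768 - \left(\frac{\left(-1\right) \left(-1113\right)}{9908} - \frac{24678}{24777}\right) = -25768 - \left(1113 \cdot \frac{1}{9908} - \frac{2742}{2753}\right) = -25768 - \left(\frac{1113}{9908} - \frac{2742}{2753}\right) = -25768 - - \frac{24103647}{27276724} = -25768 + \frac{24103647}{27276724} = - \frac{702842520385}{27276724}$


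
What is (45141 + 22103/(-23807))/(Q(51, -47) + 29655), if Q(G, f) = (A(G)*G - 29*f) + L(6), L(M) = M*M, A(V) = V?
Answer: 1074649684/801224585 ≈ 1.3413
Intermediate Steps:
L(M) = M²
Q(G, f) = 36 + G² - 29*f (Q(G, f) = (G*G - 29*f) + 6² = (G² - 29*f) + 36 = 36 + G² - 29*f)
(45141 + 22103/(-23807))/(Q(51, -47) + 29655) = (45141 + 22103/(-23807))/((36 + 51² - 29*(-47)) + 29655) = (45141 + 22103*(-1/23807))/((36 + 2601 + 1363) + 29655) = (45141 - 22103/23807)/(4000 + 29655) = (1074649684/23807)/33655 = (1074649684/23807)*(1/33655) = 1074649684/801224585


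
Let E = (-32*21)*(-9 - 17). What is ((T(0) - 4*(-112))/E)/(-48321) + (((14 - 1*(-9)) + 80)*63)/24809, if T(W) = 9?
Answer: 5478421080655/20945358278208 ≈ 0.26156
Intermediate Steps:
E = 17472 (E = -672*(-26) = 17472)
((T(0) - 4*(-112))/E)/(-48321) + (((14 - 1*(-9)) + 80)*63)/24809 = ((9 - 4*(-112))/17472)/(-48321) + (((14 - 1*(-9)) + 80)*63)/24809 = ((9 + 448)*(1/17472))*(-1/48321) + (((14 + 9) + 80)*63)*(1/24809) = (457*(1/17472))*(-1/48321) + ((23 + 80)*63)*(1/24809) = (457/17472)*(-1/48321) + (103*63)*(1/24809) = -457/844264512 + 6489*(1/24809) = -457/844264512 + 6489/24809 = 5478421080655/20945358278208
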